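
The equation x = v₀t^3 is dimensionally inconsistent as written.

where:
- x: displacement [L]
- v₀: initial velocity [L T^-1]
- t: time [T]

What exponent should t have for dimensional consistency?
The exponent of t should be 1: x = v₀t

The LHS x has dimensions [L]; t has dimensions [T].
As written, the RHS v₀t^3 (exponent 3 on t) has dimensions [L T^2], which does not match.
With exponent 1, the RHS v₀t has dimensions [L], matching the LHS.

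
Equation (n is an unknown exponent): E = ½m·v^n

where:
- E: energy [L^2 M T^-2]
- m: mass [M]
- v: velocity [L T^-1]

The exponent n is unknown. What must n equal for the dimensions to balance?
n = 2

E has dimensions [L^2 M T^-2]; v has dimensions [L T^-1].
The rest of the RHS has dimensions [M], so v^n must supply [L^2 T^-2].
With n = 2: ½m·v^2 has dimensions [L^2 M T^-2], matching the LHS ✓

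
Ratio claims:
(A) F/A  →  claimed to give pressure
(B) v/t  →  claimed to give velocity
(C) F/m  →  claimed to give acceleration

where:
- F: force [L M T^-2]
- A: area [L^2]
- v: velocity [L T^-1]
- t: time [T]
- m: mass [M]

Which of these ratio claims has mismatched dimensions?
(B) v/t does not give velocity

(A) F/A: [L^-1 M T^-2] = pressure [L^-1 M T^-2] ✓
(B) v/t: [L T^-2] ≠ velocity [L T^-1] ✗
(C) F/m: [L T^-2] = acceleration [L T^-2] ✓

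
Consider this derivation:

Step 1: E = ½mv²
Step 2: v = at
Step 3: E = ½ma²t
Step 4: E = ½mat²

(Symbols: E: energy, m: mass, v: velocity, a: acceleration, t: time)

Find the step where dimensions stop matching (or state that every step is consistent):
Step 3

Step 1: E = ½mv² → LHS [L^2 M T^-2], RHS [L^2 M T^-2] ✓
Step 2: v = at → LHS [L T^-1], RHS [L T^-1] ✓
Step 3: E = ½ma²t → LHS [L^2 M T^-2], RHS [L^2 M T^-3] ✗

The first dimensional inconsistency appears in step 3: E = ½ma²t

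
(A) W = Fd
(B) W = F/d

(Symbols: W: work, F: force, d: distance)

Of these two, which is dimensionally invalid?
(B)

(A) W = Fd: LHS [L^2 M T^-2], RHS [L^2 M T^-2] ✓
(B) W = F/d: LHS [L^2 M T^-2], RHS [M T^-2] ✗

Expression (B) W = F/d is dimensionally incorrect.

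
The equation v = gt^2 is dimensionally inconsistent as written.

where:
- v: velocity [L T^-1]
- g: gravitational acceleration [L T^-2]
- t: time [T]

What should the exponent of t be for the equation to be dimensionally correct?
The exponent of t should be 1: v = gt

The LHS v has dimensions [L T^-1]; t has dimensions [T].
As written, the RHS gt^2 (exponent 2 on t) has dimensions [L], which does not match.
With exponent 1, the RHS gt has dimensions [L T^-1], matching the LHS.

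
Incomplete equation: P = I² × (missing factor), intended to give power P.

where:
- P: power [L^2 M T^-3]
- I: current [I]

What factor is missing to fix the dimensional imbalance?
R (resistance), dimensions [I^-2 L^2 M T^-3]

P has dimensions [L^2 M T^-3] and I² has dimensions [I^2].
The missing factor must have dimensions [L^2 M T^-3] / [I^2] = [I^-2 L^2 M T^-3], i.e. resistance (R).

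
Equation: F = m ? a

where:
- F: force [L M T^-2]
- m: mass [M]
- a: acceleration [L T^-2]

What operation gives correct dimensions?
multiplication (×): F = m × a

F [L M T^-2]; m [M]; a [L T^-2].
m × a → [L M T^-2] ✓
m ÷ a → [L^-1 M T^2] ✗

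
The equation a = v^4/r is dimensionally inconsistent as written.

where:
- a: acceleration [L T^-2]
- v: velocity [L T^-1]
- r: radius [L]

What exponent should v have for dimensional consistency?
The exponent of v should be 2: a = v^2/r

The LHS a has dimensions [L T^-2]; v has dimensions [L T^-1].
As written, the RHS v^4/r (exponent 4 on v) has dimensions [L^3 T^-4], which does not match.
With exponent 2, the RHS v^2/r has dimensions [L T^-2], matching the LHS.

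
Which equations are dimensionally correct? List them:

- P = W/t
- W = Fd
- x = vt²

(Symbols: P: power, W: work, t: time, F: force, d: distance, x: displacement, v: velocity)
Dimensionally correct: P = W/t, W = Fd
Dimensionally incorrect: x = vt²
Ordered (correct first, then incorrect): P = W/t, W = Fd, x = vt²

- P = W/t: LHS [L^2 M T^-3], RHS [L^2 M T^-3] → correct ✓
- W = Fd: LHS [L^2 M T^-2], RHS [L^2 M T^-2] → correct ✓
- x = vt²: LHS [L], RHS [L T] → incorrect ✗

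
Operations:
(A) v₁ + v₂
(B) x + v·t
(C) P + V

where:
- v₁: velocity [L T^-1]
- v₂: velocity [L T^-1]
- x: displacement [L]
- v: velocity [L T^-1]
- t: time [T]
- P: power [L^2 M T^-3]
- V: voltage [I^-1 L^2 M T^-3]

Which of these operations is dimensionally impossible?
(C) P + V

(A) v₁ + v₂: v₁ [L T^-1] and v₂ [L T^-1] — same dimensions ✓
(B) x + v·t: x [L] and v·t [L] — same dimensions ✓
(C) P + V: P [L^2 M T^-3] and V [I^-1 L^2 M T^-3] — different dimensions cannot be added/subtracted ✗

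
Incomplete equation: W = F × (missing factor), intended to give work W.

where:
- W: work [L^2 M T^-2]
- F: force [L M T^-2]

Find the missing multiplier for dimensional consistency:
d (distance), dimensions [L]

W has dimensions [L^2 M T^-2] and F has dimensions [L M T^-2].
The missing factor must have dimensions [L^2 M T^-2] / [L M T^-2] = [L], i.e. distance (d).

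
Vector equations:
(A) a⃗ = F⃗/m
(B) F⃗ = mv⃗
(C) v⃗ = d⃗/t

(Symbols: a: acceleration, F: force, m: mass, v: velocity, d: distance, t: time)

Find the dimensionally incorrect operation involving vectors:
(B) F⃗ = mv⃗

(A) a⃗ = F⃗/m: LHS [L T^-2], RHS [L T^-2] ✓ — force (vector) divided by mass (scalar)
(B) F⃗ = mv⃗: LHS [L M T^-2], RHS [L M T^-1] ✗ — mass times velocity is momentum, not force; should be ma⃗
(C) v⃗ = d⃗/t: LHS [L T^-1], RHS [L T^-1] ✓ — displacement (vector) divided by time (scalar)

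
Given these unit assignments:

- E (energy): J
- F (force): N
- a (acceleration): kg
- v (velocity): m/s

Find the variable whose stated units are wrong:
a

The variable a (acceleration) should have units m/s², not kg.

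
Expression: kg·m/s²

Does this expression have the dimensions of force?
Yes

The expression kg·m/s² has dimensions [L M T^-2], which is exactly force [L M T^-2].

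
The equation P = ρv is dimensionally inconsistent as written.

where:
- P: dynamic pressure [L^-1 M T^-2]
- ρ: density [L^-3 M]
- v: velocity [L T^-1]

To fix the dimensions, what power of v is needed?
The exponent of v should be 2: P = ρv^2

The LHS P has dimensions [L^-1 M T^-2]; v has dimensions [L T^-1].
As written, the RHS ρv (exponent 1 on v) has dimensions [L^-2 M T^-1], which does not match.
With exponent 2, the RHS ρv^2 has dimensions [L^-1 M T^-2], matching the LHS.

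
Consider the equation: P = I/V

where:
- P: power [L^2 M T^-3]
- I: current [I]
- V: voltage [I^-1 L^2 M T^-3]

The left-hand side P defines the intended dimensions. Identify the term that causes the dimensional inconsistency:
The right-hand side term I/V

P has dimensions [L^2 M T^-3], but I/V has dimensions [I^2 L^-2 M^-1 T^3], so the term I/V is dimensionally wrong for P.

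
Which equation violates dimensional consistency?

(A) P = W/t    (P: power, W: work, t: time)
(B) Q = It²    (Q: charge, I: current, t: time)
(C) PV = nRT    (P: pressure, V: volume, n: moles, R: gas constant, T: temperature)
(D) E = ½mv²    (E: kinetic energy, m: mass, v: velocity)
(B) Q = It²

The equation (B) Q = It² is dimensionally incorrect.

LHS (Q): [I T]
RHS (It²): [I T^2] ✗

The dimensions do not match. The other three equations balance.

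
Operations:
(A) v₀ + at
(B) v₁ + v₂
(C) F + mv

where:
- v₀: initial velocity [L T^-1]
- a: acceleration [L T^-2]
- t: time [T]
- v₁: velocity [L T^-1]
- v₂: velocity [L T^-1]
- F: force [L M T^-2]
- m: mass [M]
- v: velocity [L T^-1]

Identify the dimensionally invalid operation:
(C) F + mv

(A) v₀ + at: v₀ [L T^-1] and at [L T^-1] — same dimensions ✓
(B) v₁ + v₂: v₁ [L T^-1] and v₂ [L T^-1] — same dimensions ✓
(C) F + mv: F [L M T^-2] and mv [L M T^-1] — different dimensions cannot be added/subtracted ✗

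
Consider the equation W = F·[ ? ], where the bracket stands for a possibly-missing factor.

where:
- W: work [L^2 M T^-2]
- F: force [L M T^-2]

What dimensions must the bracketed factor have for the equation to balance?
[L] — length (e.g. a distance d)

W has dimensions [L^2 M T^-2]; F has dimensions [L M T^-2].
The bracketed factor must supply [L^2 M T^-2] / [L M T^-2] = [L].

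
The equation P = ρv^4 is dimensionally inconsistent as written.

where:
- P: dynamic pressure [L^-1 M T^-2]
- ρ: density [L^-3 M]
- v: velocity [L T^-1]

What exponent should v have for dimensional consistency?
The exponent of v should be 2: P = ρv^2

The LHS P has dimensions [L^-1 M T^-2]; v has dimensions [L T^-1].
As written, the RHS ρv^4 (exponent 4 on v) has dimensions [L M T^-4], which does not match.
With exponent 2, the RHS ρv^2 has dimensions [L^-1 M T^-2], matching the LHS.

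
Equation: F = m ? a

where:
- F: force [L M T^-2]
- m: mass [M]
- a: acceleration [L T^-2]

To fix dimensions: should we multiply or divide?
multiplication (×): F = m × a

F [L M T^-2]; m [M]; a [L T^-2].
m × a → [L M T^-2] ✓
m ÷ a → [L^-1 M T^2] ✗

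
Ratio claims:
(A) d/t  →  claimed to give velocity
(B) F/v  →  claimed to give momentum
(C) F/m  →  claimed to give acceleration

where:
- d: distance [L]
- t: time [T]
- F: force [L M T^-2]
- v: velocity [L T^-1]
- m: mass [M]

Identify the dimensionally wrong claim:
(B) F/v does not give momentum

(A) d/t: [L T^-1] = velocity [L T^-1] ✓
(B) F/v: [M T^-1] ≠ momentum [L M T^-1] ✗
(C) F/m: [L T^-2] = acceleration [L T^-2] ✓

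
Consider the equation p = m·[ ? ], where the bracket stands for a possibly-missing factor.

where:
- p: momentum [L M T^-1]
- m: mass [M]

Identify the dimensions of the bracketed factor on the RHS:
[L T^-1] — velocity (e.g. v)

p has dimensions [L M T^-1]; m has dimensions [M].
The bracketed factor must supply [L M T^-1] / [M] = [L T^-1].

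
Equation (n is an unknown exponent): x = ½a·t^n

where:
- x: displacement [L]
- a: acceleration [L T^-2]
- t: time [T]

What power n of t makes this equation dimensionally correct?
n = 2

x has dimensions [L]; t has dimensions [T].
The rest of the RHS has dimensions [L T^-2], so t^n must supply [T^2].
With n = 2: ½a·t^2 has dimensions [L], matching the LHS ✓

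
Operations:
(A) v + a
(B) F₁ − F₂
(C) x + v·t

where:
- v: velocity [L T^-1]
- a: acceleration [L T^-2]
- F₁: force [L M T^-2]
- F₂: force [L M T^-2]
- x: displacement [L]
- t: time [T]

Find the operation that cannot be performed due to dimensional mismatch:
(A) v + a

(A) v + a: v [L T^-1] and a [L T^-2] — different dimensions cannot be added/subtracted ✗
(B) F₁ − F₂: F₁ [L M T^-2] and F₂ [L M T^-2] — same dimensions ✓
(C) x + v·t: x [L] and v·t [L] — same dimensions ✓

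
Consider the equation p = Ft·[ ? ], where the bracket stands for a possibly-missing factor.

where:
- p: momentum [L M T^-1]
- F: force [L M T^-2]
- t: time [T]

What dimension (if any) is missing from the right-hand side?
Nothing is missing — the bracketed factor must be dimensionless.

p has dimensions [L M T^-1] and Ft already has dimensions [L M T^-1], so p = Ft is dimensionally complete.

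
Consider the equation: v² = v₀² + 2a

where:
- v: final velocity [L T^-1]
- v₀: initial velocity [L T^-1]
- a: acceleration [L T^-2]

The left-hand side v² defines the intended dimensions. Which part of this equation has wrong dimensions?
The term 2a

Checking each RHS term against the LHS:
- v₀²: [L^2 T^-2] — matches v² [L^2 T^-2] ✓
- 2a: [L T^-2] — does NOT match v² [L^2 T^-2] ✗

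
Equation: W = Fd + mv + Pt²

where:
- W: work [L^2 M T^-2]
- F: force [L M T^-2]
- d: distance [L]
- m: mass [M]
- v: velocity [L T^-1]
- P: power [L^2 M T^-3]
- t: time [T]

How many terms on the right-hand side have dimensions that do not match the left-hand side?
2

LHS W: [L^2 M T^-2]
- Fd: [L^2 M T^-2] ✓
- mv: [L M T^-1] ✗
- Pt²: [L^2 M T^-1] ✗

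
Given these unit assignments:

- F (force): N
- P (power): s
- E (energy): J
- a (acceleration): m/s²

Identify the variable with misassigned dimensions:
P

The variable P (power) should have units W, not s.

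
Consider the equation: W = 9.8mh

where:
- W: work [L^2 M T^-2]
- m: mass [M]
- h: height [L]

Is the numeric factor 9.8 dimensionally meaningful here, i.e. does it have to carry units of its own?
Yes

W has dimensions [L^2 M T^-2], while mh alone has dimensions [L M]. For the equation to balance, the factor 9.8 must carry dimensions [L T^-2] — it is a dimensional constant (a numerical value of a physical quantity with its units suppressed), not a pure number.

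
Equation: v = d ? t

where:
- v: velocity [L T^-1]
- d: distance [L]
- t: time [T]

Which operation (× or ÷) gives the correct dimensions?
division (÷): v = d ÷ t

v [L T^-1]; d [L]; t [T].
d × t → [L T] ✗
d ÷ t → [L T^-1] ✓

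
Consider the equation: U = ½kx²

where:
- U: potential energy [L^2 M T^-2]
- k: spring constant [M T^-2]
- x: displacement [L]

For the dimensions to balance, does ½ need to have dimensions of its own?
No

U has dimensions [L^2 M T^-2] and kx² already has dimensions [L^2 M T^-2], so the equation balances without ½ contributing any dimensions. ½ is a pure (dimensionless) number; changing or removing it would not affect dimensional consistency.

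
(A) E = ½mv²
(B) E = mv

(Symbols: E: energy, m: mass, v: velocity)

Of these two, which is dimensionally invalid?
(B)

(A) E = ½mv²: LHS [L^2 M T^-2], RHS [L^2 M T^-2] ✓
(B) E = mv: LHS [L^2 M T^-2], RHS [L M T^-1] ✗

Expression (B) E = mv is dimensionally incorrect.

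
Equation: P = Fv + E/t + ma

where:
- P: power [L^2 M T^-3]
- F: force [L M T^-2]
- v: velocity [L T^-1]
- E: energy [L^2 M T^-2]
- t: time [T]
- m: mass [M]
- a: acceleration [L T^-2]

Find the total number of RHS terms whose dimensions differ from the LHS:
1

LHS P: [L^2 M T^-3]
- Fv: [L^2 M T^-3] ✓
- E/t: [L^2 M T^-3] ✓
- ma: [L M T^-2] ✗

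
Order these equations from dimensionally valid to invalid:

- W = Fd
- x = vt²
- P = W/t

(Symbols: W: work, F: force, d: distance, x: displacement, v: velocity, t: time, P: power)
Dimensionally correct: W = Fd, P = W/t
Dimensionally incorrect: x = vt²
Ordered (correct first, then incorrect): W = Fd, P = W/t, x = vt²

- W = Fd: LHS [L^2 M T^-2], RHS [L^2 M T^-2] → correct ✓
- x = vt²: LHS [L], RHS [L T] → incorrect ✗
- P = W/t: LHS [L^2 M T^-3], RHS [L^2 M T^-3] → correct ✓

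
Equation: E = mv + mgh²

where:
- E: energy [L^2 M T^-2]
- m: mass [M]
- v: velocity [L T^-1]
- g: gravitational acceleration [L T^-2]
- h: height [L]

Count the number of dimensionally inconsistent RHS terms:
2

LHS E: [L^2 M T^-2]
- mv: [L M T^-1] ✗
- mgh²: [L^3 M T^-2] ✗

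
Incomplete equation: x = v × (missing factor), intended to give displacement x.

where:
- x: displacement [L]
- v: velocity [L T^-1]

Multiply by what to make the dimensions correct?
t (time), dimensions [T]

x has dimensions [L] and v has dimensions [L T^-1].
The missing factor must have dimensions [L] / [L T^-1] = [T], i.e. time (t).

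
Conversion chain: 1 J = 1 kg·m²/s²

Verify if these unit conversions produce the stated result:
The chain is correct (no errors).

Correct: Joule is defined as kg·m²/s²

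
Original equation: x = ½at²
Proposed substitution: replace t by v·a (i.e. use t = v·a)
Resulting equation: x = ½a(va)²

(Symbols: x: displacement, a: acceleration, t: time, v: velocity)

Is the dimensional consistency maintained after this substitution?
No

[t] = [T] and [v·a] = [L^2 T^-3]. These differ, so the substitution replaces a quantity by one of different dimensions and the result x = ½a(va)² has LHS [L] vs RHS [L^5 T^-8] — inconsistent.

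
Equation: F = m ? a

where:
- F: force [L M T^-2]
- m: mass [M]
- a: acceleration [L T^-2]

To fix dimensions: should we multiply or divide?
multiplication (×): F = m × a

F [L M T^-2]; m [M]; a [L T^-2].
m × a → [L M T^-2] ✓
m ÷ a → [L^-1 M T^2] ✗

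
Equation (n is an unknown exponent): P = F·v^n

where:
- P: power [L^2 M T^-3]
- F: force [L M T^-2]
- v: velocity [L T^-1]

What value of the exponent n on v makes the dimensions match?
n = 1

P has dimensions [L^2 M T^-3]; v has dimensions [L T^-1].
The rest of the RHS has dimensions [L M T^-2], so v^n must supply [L T^-1].
With n = 1: F·v^1 has dimensions [L^2 M T^-3], matching the LHS ✓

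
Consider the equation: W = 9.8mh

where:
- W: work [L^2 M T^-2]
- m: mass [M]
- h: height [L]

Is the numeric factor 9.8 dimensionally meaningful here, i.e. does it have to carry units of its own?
Yes

W has dimensions [L^2 M T^-2], while mh alone has dimensions [L M]. For the equation to balance, the factor 9.8 must carry dimensions [L T^-2] — it is a dimensional constant (a numerical value of a physical quantity with its units suppressed), not a pure number.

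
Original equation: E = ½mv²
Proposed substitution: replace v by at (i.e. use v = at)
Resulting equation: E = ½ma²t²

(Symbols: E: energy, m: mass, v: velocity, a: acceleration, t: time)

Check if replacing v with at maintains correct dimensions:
Yes

[v] = [L T^-1] and [at] = [L T^-1]. These match, so the substitution replaces a quantity by one of the same dimensions and the result E = ½ma²t² has LHS [L^2 M T^-2] vs RHS [L^2 M T^-2] — still consistent.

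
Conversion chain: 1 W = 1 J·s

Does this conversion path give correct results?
The chain is incorrect (it contains an error).

Incorrect: Watt is J/s, not J·s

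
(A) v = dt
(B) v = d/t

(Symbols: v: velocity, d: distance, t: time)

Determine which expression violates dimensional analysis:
(A)

(A) v = dt: LHS [L T^-1], RHS [L T] ✗
(B) v = d/t: LHS [L T^-1], RHS [L T^-1] ✓

Expression (A) v = dt is dimensionally incorrect.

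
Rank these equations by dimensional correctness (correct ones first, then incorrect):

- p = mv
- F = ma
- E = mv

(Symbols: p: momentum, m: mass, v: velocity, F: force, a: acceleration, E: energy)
Dimensionally correct: p = mv, F = ma
Dimensionally incorrect: E = mv
Ordered (correct first, then incorrect): p = mv, F = ma, E = mv

- p = mv: LHS [L M T^-1], RHS [L M T^-1] → correct ✓
- F = ma: LHS [L M T^-2], RHS [L M T^-2] → correct ✓
- E = mv: LHS [L^2 M T^-2], RHS [L M T^-1] → incorrect ✗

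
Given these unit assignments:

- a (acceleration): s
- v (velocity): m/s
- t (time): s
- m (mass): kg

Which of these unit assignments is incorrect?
a

The variable a (acceleration) should have units m/s², not s.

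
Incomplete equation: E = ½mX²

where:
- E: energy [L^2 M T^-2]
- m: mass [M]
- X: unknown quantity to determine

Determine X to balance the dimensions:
X = v (velocity), dimensions [L T^-1]

E has dimensions [L^2 M T^-2]; the rest of the RHS (½m) has dimensions [M].
So X² must have dimensions [L^2 T^-2], i.e. X has dimensions [L T^-1] — X = v (velocity).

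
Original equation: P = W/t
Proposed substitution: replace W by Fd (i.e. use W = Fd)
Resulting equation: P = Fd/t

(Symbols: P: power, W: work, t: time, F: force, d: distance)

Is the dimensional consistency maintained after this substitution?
Yes

[W] = [L^2 M T^-2] and [Fd] = [L^2 M T^-2]. These match, so the substitution replaces a quantity by one of the same dimensions and the result P = Fd/t has LHS [L^2 M T^-3] vs RHS [L^2 M T^-3] — still consistent.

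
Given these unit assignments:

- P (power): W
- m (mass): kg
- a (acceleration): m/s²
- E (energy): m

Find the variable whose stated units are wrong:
E

The variable E (energy) should have units J, not m.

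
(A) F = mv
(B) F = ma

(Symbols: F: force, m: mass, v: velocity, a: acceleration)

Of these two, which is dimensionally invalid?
(A)

(A) F = mv: LHS [L M T^-2], RHS [L M T^-1] ✗
(B) F = ma: LHS [L M T^-2], RHS [L M T^-2] ✓

Expression (A) F = mv is dimensionally incorrect.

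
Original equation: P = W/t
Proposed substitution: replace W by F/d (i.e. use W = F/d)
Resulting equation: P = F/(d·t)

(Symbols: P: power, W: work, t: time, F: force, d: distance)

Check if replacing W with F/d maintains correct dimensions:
No

[W] = [L^2 M T^-2] and [F/d] = [M T^-2]. These differ, so the substitution replaces a quantity by one of different dimensions and the result P = F/(d·t) has LHS [L^2 M T^-3] vs RHS [M T^-3] — inconsistent.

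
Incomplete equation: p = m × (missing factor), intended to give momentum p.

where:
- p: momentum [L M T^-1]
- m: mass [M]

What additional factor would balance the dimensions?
v (velocity), dimensions [L T^-1]

p has dimensions [L M T^-1] and m has dimensions [M].
The missing factor must have dimensions [L M T^-1] / [M] = [L T^-1], i.e. velocity (v).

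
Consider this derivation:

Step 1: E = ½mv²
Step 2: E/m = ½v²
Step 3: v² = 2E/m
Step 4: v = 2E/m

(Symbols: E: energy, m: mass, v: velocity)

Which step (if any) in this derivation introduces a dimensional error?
Step 4

Step 1: E = ½mv² → LHS [L^2 M T^-2], RHS [L^2 M T^-2] ✓
Step 2: E/m = ½v² → LHS [L^2 T^-2], RHS [L^2 T^-2] ✓
Step 3: v² = 2E/m → LHS [L^2 T^-2], RHS [L^2 T^-2] ✓
Step 4: v = 2E/m → LHS [L T^-1], RHS [L^2 T^-2] ✗

The first dimensional inconsistency appears in step 4: v = 2E/m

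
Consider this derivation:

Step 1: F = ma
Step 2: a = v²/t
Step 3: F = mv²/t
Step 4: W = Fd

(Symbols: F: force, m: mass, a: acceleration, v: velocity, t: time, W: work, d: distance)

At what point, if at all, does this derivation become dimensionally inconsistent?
Step 2

Step 1: F = ma → LHS [L M T^-2], RHS [L M T^-2] ✓
Step 2: a = v²/t → LHS [L T^-2], RHS [L^2 T^-3] ✗

The first dimensional inconsistency appears in step 2: a = v²/t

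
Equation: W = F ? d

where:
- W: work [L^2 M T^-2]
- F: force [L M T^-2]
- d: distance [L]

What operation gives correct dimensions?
multiplication (×): W = F × d

W [L^2 M T^-2]; F [L M T^-2]; d [L].
F × d → [L^2 M T^-2] ✓
F ÷ d → [M T^-2] ✗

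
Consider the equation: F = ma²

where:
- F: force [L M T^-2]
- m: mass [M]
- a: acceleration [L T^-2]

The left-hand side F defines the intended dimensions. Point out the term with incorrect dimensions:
The right-hand side term ma²

F has dimensions [L M T^-2], but ma² has dimensions [L^2 M T^-4], so the term ma² is dimensionally wrong for F.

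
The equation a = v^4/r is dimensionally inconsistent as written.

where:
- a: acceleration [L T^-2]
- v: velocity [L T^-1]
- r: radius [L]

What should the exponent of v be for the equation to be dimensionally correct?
The exponent of v should be 2: a = v^2/r

The LHS a has dimensions [L T^-2]; v has dimensions [L T^-1].
As written, the RHS v^4/r (exponent 4 on v) has dimensions [L^3 T^-4], which does not match.
With exponent 2, the RHS v^2/r has dimensions [L T^-2], matching the LHS.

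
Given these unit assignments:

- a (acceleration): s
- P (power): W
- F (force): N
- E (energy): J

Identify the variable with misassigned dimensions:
a

The variable a (acceleration) should have units m/s², not s.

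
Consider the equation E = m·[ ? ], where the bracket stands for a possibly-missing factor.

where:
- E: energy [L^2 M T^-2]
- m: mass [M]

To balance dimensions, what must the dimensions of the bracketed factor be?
[L^2 T^-2] — velocity squared (e.g. v²)

E has dimensions [L^2 M T^-2]; m has dimensions [M].
The bracketed factor must supply [L^2 M T^-2] / [M] = [L^2 T^-2].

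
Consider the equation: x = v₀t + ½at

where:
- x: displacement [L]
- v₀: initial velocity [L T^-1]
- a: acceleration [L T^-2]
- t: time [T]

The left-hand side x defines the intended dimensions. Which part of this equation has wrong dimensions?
The term ½at

Checking each RHS term against the LHS:
- v₀t: [L] — matches x [L] ✓
- ½at: [L T^-1] — does NOT match x [L] ✗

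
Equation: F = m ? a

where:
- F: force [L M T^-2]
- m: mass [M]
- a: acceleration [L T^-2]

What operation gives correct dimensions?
multiplication (×): F = m × a

F [L M T^-2]; m [M]; a [L T^-2].
m × a → [L M T^-2] ✓
m ÷ a → [L^-1 M T^2] ✗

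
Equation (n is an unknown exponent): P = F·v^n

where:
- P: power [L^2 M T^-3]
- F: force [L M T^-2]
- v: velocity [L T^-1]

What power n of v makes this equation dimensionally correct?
n = 1

P has dimensions [L^2 M T^-3]; v has dimensions [L T^-1].
The rest of the RHS has dimensions [L M T^-2], so v^n must supply [L T^-1].
With n = 1: F·v^1 has dimensions [L^2 M T^-3], matching the LHS ✓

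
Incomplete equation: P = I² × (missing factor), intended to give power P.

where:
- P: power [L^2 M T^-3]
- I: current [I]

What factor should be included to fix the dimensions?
R (resistance), dimensions [I^-2 L^2 M T^-3]

P has dimensions [L^2 M T^-3] and I² has dimensions [I^2].
The missing factor must have dimensions [L^2 M T^-3] / [I^2] = [I^-2 L^2 M T^-3], i.e. resistance (R).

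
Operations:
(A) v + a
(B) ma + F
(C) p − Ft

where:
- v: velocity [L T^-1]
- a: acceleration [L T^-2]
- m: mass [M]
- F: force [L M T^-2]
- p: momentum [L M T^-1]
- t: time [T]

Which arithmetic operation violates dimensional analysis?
(A) v + a

(A) v + a: v [L T^-1] and a [L T^-2] — different dimensions cannot be added/subtracted ✗
(B) ma + F: ma [L M T^-2] and F [L M T^-2] — same dimensions ✓
(C) p − Ft: p [L M T^-1] and Ft [L M T^-1] — same dimensions ✓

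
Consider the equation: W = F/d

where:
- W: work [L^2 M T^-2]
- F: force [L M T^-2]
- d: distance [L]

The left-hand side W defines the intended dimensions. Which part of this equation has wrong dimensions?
The right-hand side term F/d

W has dimensions [L^2 M T^-2], but F/d has dimensions [M T^-2], so the term F/d is dimensionally wrong for W.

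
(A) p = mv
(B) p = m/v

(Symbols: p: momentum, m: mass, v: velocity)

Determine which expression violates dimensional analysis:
(B)

(A) p = mv: LHS [L M T^-1], RHS [L M T^-1] ✓
(B) p = m/v: LHS [L M T^-1], RHS [L^-1 M T] ✗

Expression (B) p = m/v is dimensionally incorrect.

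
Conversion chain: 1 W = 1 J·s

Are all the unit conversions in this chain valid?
The chain is incorrect (it contains an error).

Incorrect: Watt is J/s, not J·s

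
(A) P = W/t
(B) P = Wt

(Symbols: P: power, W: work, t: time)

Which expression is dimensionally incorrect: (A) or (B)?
(B)

(A) P = W/t: LHS [L^2 M T^-3], RHS [L^2 M T^-3] ✓
(B) P = Wt: LHS [L^2 M T^-3], RHS [L^2 M T^-1] ✗

Expression (B) P = Wt is dimensionally incorrect.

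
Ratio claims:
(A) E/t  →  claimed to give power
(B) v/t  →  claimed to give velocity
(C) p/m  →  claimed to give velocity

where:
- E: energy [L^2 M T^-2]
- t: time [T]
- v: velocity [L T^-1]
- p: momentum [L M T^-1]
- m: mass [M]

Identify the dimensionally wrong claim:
(B) v/t does not give velocity

(A) E/t: [L^2 M T^-3] = power [L^2 M T^-3] ✓
(B) v/t: [L T^-2] ≠ velocity [L T^-1] ✗
(C) p/m: [L T^-1] = velocity [L T^-1] ✓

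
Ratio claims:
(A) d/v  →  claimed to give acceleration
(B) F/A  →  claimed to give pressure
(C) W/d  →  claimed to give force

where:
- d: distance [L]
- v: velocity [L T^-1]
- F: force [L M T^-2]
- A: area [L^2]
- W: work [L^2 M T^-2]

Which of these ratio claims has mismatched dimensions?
(A) d/v does not give acceleration

(A) d/v: [T] ≠ acceleration [L T^-2] ✗
(B) F/A: [L^-1 M T^-2] = pressure [L^-1 M T^-2] ✓
(C) W/d: [L M T^-2] = force [L M T^-2] ✓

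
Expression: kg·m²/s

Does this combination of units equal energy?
No

The expression kg·m²/s has dimensions [L^2 M T^-1], but energy has dimensions [L^2 M T^-2].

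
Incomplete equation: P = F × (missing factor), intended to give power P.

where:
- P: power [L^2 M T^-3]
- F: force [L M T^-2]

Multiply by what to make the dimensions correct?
v (velocity), dimensions [L T^-1]

P has dimensions [L^2 M T^-3] and F has dimensions [L M T^-2].
The missing factor must have dimensions [L^2 M T^-3] / [L M T^-2] = [L T^-1], i.e. velocity (v).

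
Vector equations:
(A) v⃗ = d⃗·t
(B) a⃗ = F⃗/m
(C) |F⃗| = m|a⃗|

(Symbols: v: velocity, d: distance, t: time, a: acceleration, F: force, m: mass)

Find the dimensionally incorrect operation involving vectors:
(A) v⃗ = d⃗·t

(A) v⃗ = d⃗·t: LHS [L T^-1], RHS [L T] ✗ — velocity is displacement per time; should be d⃗/t
(B) a⃗ = F⃗/m: LHS [L T^-2], RHS [L T^-2] ✓ — force (vector) divided by mass (scalar)
(C) |F⃗| = m|a⃗|: LHS [L M T^-2], RHS [L M T^-2] ✓ — magnitudes of vectors are scalars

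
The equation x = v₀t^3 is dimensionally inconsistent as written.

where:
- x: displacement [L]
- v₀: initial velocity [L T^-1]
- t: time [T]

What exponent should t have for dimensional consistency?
The exponent of t should be 1: x = v₀t

The LHS x has dimensions [L]; t has dimensions [T].
As written, the RHS v₀t^3 (exponent 3 on t) has dimensions [L T^2], which does not match.
With exponent 1, the RHS v₀t has dimensions [L], matching the LHS.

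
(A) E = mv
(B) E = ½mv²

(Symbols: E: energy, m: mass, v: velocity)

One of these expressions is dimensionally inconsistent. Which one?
(A)

(A) E = mv: LHS [L^2 M T^-2], RHS [L M T^-1] ✗
(B) E = ½mv²: LHS [L^2 M T^-2], RHS [L^2 M T^-2] ✓

Expression (A) E = mv is dimensionally incorrect.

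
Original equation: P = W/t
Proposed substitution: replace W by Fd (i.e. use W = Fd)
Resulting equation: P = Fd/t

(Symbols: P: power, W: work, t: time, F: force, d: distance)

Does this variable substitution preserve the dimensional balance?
Yes

[W] = [L^2 M T^-2] and [Fd] = [L^2 M T^-2]. These match, so the substitution replaces a quantity by one of the same dimensions and the result P = Fd/t has LHS [L^2 M T^-3] vs RHS [L^2 M T^-3] — still consistent.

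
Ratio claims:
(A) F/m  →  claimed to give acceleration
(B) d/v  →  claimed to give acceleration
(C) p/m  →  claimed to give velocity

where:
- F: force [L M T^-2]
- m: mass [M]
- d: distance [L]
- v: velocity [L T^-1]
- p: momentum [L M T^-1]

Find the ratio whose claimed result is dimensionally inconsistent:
(B) d/v does not give acceleration

(A) F/m: [L T^-2] = acceleration [L T^-2] ✓
(B) d/v: [T] ≠ acceleration [L T^-2] ✗
(C) p/m: [L T^-1] = velocity [L T^-1] ✓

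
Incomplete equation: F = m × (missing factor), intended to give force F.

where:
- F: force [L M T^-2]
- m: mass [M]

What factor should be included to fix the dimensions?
a (acceleration), dimensions [L T^-2]

F has dimensions [L M T^-2] and m has dimensions [M].
The missing factor must have dimensions [L M T^-2] / [M] = [L T^-2], i.e. acceleration (a).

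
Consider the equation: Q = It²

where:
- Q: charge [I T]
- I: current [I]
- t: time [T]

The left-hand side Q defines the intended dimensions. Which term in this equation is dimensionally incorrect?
The right-hand side term It²

Q has dimensions [I T], but It² has dimensions [I T^2], so the term It² is dimensionally wrong for Q.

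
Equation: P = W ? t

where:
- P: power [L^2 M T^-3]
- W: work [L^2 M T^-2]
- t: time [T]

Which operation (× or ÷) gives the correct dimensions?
division (÷): P = W ÷ t

P [L^2 M T^-3]; W [L^2 M T^-2]; t [T].
W × t → [L^2 M T^-1] ✗
W ÷ t → [L^2 M T^-3] ✓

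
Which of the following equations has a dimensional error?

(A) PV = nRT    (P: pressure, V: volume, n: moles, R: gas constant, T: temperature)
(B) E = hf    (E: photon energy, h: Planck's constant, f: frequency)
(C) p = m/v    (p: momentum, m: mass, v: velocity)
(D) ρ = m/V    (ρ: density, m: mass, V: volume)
(C) p = m/v

The equation (C) p = m/v is dimensionally incorrect.

LHS (p): [L M T^-1]
RHS (m/v): [L^-1 M T] ✗

The dimensions do not match. The other three equations balance.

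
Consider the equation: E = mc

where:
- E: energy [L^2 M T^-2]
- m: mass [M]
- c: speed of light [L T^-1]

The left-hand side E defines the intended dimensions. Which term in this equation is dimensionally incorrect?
The right-hand side term mc

E has dimensions [L^2 M T^-2], but mc has dimensions [L M T^-1], so the term mc is dimensionally wrong for E.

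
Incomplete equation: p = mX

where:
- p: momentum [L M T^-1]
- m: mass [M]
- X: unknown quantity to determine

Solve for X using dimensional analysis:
X = v (velocity), dimensions [L T^-1]

p has dimensions [L M T^-1]; the rest of the RHS (m) has dimensions [M].
So X must have dimensions [L T^-1] — X = v (velocity).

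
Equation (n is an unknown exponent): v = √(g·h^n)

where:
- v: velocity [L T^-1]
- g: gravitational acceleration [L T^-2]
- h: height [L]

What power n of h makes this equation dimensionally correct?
n = 1

v has dimensions [L T^-1]; h has dimensions [L].
With n = 1: √(g·h^1) has dimensions [L T^-1], matching the LHS ✓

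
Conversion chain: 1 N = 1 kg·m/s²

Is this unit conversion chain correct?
The chain is correct (no errors).

Correct: Newton is defined as kg·m/s²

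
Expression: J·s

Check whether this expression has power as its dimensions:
No

The expression J·s has dimensions [L^2 M T^-1], but power has dimensions [L^2 M T^-3].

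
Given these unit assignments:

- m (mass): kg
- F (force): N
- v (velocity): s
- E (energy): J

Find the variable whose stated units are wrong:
v

The variable v (velocity) should have units m/s, not s.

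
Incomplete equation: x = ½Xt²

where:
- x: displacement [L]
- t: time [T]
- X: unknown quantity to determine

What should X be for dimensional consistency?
X = a (acceleration), dimensions [L T^-2]

x has dimensions [L]; the rest of the RHS (½ t²) has dimensions [T^2].
So X must have dimensions [L T^-2] — X = a (acceleration).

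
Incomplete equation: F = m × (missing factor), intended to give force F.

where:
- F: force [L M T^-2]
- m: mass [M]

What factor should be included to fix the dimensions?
a (acceleration), dimensions [L T^-2]

F has dimensions [L M T^-2] and m has dimensions [M].
The missing factor must have dimensions [L M T^-2] / [M] = [L T^-2], i.e. acceleration (a).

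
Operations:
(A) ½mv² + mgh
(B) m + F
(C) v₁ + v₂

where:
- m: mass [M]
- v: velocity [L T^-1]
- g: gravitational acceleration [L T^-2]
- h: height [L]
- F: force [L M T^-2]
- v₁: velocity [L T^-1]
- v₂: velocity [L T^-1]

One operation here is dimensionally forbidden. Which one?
(B) m + F

(A) ½mv² + mgh: ½mv² [L^2 M T^-2] and mgh [L^2 M T^-2] — same dimensions ✓
(B) m + F: m [M] and F [L M T^-2] — different dimensions cannot be added/subtracted ✗
(C) v₁ + v₂: v₁ [L T^-1] and v₂ [L T^-1] — same dimensions ✓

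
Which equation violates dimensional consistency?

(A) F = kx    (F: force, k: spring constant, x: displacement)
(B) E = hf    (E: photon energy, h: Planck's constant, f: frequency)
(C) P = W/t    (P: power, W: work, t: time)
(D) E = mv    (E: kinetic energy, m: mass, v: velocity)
(D) E = mv

The equation (D) E = mv is dimensionally incorrect.

LHS (E): [L^2 M T^-2]
RHS (mv): [L M T^-1] ✗

The dimensions do not match. The other three equations balance.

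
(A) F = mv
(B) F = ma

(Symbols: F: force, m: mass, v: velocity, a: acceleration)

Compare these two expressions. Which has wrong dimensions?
(A)

(A) F = mv: LHS [L M T^-2], RHS [L M T^-1] ✗
(B) F = ma: LHS [L M T^-2], RHS [L M T^-2] ✓

Expression (A) F = mv is dimensionally incorrect.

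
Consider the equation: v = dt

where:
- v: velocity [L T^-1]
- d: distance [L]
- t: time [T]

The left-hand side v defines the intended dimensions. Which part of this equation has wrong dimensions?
The right-hand side term dt

v has dimensions [L T^-1], but dt has dimensions [L T], so the term dt is dimensionally wrong for v.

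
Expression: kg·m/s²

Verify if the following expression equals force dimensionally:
Yes

The expression kg·m/s² has dimensions [L M T^-2], which is exactly force [L M T^-2].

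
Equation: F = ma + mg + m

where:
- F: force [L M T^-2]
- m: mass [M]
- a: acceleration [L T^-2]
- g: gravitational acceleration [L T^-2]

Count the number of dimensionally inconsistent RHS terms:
1

LHS F: [L M T^-2]
- ma: [L M T^-2] ✓
- mg: [L M T^-2] ✓
- m: [M] ✗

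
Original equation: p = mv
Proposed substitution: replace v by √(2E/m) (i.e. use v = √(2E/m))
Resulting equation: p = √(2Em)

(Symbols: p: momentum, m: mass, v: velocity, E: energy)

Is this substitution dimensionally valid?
Yes

[v] = [L T^-1] and [√(2E/m)] = [L T^-1]. These match, so the substitution replaces a quantity by one of the same dimensions and the result p = √(2Em) has LHS [L M T^-1] vs RHS [L M T^-1] — still consistent.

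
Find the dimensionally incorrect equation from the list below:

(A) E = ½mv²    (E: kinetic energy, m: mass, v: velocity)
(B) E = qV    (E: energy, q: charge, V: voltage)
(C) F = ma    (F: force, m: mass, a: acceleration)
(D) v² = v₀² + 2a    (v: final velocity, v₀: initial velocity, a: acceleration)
(D) v² = v₀² + 2a

The equation (D) v² = v₀² + 2a is dimensionally incorrect.

LHS (v²): [L^2 T^-2]
RHS terms:
  - v₀²: [L^2 T^-2] ✓
  - 2a: [L T^-2] ✗ (does not match LHS)

The dimensions do not match. The other three equations balance.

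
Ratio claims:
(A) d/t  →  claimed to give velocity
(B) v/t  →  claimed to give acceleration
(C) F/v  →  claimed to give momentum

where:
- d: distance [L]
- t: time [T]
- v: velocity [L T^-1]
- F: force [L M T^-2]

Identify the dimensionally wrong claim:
(C) F/v does not give momentum

(A) d/t: [L T^-1] = velocity [L T^-1] ✓
(B) v/t: [L T^-2] = acceleration [L T^-2] ✓
(C) F/v: [M T^-1] ≠ momentum [L M T^-1] ✗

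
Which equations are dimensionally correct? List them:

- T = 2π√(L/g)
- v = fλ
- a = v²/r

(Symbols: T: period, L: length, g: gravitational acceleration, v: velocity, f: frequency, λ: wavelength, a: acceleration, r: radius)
Dimensionally correct: T = 2π√(L/g), v = fλ, a = v²/r
Dimensionally incorrect: none
Ordered (correct first, then incorrect): T = 2π√(L/g), v = fλ, a = v²/r

- T = 2π√(L/g): LHS [T], RHS [T] → correct ✓
- v = fλ: LHS [L T^-1], RHS [L T^-1] → correct ✓
- a = v²/r: LHS [L T^-2], RHS [L T^-2] → correct ✓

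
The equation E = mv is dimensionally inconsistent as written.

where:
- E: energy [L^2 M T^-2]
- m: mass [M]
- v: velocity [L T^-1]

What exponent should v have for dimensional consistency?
The exponent of v should be 2: E = mv^2

The LHS E has dimensions [L^2 M T^-2]; v has dimensions [L T^-1].
As written, the RHS mv (exponent 1 on v) has dimensions [L M T^-1], which does not match.
With exponent 2, the RHS mv^2 has dimensions [L^2 M T^-2], matching the LHS.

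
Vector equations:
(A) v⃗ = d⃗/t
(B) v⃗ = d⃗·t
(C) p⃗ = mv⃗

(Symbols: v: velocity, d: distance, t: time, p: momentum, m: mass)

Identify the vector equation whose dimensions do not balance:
(B) v⃗ = d⃗·t

(A) v⃗ = d⃗/t: LHS [L T^-1], RHS [L T^-1] ✓ — displacement (vector) divided by time (scalar)
(B) v⃗ = d⃗·t: LHS [L T^-1], RHS [L T] ✗ — velocity is displacement per time; should be d⃗/t
(C) p⃗ = mv⃗: LHS [L M T^-1], RHS [L M T^-1] ✓ — mass (scalar) times velocity (vector)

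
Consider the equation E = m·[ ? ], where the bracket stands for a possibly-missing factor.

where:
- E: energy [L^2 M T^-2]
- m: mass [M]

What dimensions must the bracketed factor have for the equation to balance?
[L^2 T^-2] — velocity squared (e.g. v²)

E has dimensions [L^2 M T^-2]; m has dimensions [M].
The bracketed factor must supply [L^2 M T^-2] / [M] = [L^2 T^-2].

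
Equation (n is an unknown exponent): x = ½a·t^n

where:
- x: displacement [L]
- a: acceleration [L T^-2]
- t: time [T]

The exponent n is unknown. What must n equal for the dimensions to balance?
n = 2

x has dimensions [L]; t has dimensions [T].
The rest of the RHS has dimensions [L T^-2], so t^n must supply [T^2].
With n = 2: ½a·t^2 has dimensions [L], matching the LHS ✓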